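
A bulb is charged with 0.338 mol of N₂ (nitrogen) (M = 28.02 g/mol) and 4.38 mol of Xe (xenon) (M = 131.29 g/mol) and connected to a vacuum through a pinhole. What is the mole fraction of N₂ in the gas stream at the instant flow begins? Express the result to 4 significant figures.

Rate_i ∝ x_i/√M_i (Graham's law weighted by mole fraction), so the effusate composition follows n_i/√M_i.
x_N₂(eff) = (n_N₂/√M_N₂) / (n_N₂/√M_N₂ + n_Xe/√M_Xe)
= (0.338/√28.02) / (0.338/√28.02 + 4.38/√131.29) = 0.06385/(0.06385 + 0.3823) = 0.1431.

0.1431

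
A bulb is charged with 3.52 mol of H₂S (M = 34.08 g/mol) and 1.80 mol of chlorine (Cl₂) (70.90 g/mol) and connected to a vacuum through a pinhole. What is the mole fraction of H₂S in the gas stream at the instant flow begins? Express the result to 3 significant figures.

0.738

The effusion rate of species i is ∝ p_i/√M_i ∝ n_i/√M_i.
Mole fraction of H₂S in the effusate = (n_H₂S/√M_H₂S) / (n_H₂S/√M_H₂S + n_Cl₂/√M_Cl₂)
= (3.52/√34.08) / (3.52/√34.08 + 1.80/√70.90) = 0.6030/(0.6030 + 0.2138) = 0.738.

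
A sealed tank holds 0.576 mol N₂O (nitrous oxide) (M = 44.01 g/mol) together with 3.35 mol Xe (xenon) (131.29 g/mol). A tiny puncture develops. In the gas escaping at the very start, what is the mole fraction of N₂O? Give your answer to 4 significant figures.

Each component's effusion rate ∝ (its partial pressure)·(1/√M) ∝ n_i/√M_i.
Mole fraction of N₂O in the effusate = (n_N₂O/√M_N₂O) / (n_N₂O/√M_N₂O + n_Xe/√M_Xe)
= (0.576/√44.01) / (0.576/√44.01 + 3.35/√131.29) = 0.08683/(0.08683 + 0.2924) = 0.2290.

0.2290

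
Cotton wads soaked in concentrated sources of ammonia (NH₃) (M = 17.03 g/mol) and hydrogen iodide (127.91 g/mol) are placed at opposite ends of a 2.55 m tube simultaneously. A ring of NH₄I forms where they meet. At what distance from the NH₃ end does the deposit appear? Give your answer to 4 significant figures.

Distances travelled in equal time are proportional to diffusion rates, so d_NH₃/d_HI = √(M_HI/M_NH₃) = √(127.91/17.03) = 2.741.
With d_NH₃ + d_HI = 2.55 m, d_HI = 2.55/(1 + 2.741) = 0.6817 m.
d_NH₃ = 2.55 − 0.6817 = 1.868 m.

1.868 m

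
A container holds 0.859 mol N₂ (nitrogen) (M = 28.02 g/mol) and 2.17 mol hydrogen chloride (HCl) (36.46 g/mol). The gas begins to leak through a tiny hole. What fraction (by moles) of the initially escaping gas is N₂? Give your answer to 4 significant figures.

Each component's effusion rate ∝ (its partial pressure)·(1/√M) ∝ n_i/√M_i.
So x_N₂ in the escaping gas = (n_N₂/√M_N₂) / Σ(n_i/√M_i)
= (0.859/√28.02) / (0.859/√28.02 + 2.17/√36.46) = 0.1623/(0.1623 + 0.3594) = 0.3111.

0.3111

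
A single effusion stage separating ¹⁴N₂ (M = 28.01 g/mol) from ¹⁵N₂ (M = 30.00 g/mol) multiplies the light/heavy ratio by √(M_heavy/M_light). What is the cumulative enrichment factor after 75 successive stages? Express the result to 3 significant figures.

The single-stage factor is √(M_heavy/M_light), so 75 stages give [√(30.00/28.01)]^75 = (30.00/28.01)^(75/2).
= 1.07105^(75/2) = 13.1.

13.1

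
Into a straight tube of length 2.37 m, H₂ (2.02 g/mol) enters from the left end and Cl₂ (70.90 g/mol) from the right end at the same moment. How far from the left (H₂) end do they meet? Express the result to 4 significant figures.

Distances travelled in equal time are proportional to diffusion rates, so d_H₂/d_Cl₂ = √(M_Cl₂/M_H₂) = √(70.90/2.02) = 5.924.
With d_H₂ + d_Cl₂ = 2.37 m, d_Cl₂ = 2.37/(1 + 5.924) = 0.3423 m.
d_H₂ = 2.37 − 0.3423 = 2.028 m.

2.028 m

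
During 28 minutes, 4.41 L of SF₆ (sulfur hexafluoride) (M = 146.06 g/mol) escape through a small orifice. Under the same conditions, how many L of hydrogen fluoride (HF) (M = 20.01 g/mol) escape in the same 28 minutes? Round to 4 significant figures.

11.91 L

Graham's law gives rate_HF/rate_SF₆ = √(M_SF₆/M_HF) = √(146.06/20.01) = √7.299 = 2.702.
So the volume for HF is 4.41 × 2.702 = 11.91 L.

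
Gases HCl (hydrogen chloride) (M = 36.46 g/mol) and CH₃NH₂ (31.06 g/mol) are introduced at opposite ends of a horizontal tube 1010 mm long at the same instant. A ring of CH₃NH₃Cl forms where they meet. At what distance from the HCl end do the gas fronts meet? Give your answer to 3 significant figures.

485 mm

Graham's law gives d_HCl/d_CH₃NH₂ = rate_HCl/rate_CH₃NH₂ = √(M_CH₃NH₂/M_HCl) = √(31.06/36.46) = 0.9230.
With d_HCl + d_CH₃NH₂ = 1010 mm, d_CH₃NH₂ = 1010/(1 + 0.9230) = 525.2 mm.
d_HCl = 1010 − 525.2 = 485 mm.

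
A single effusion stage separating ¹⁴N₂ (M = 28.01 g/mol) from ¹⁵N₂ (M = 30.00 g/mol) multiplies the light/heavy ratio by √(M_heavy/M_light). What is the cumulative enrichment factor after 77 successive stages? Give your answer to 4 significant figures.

14.05

Each stage multiplies the ratio by α = √(30.00/28.01), so after 77 stages the overall factor is α^77 = (30.00/28.01)^(77/2).
= 1.07105^(77/2) = 14.05.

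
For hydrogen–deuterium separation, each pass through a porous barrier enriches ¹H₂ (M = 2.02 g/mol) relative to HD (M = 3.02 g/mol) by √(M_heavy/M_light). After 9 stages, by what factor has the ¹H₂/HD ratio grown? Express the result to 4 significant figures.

6.109

After 9 stages the ratio has grown by (√(3.02/2.02))^9 = (3.02/2.02)^(9/2).
= 1.49505^(9/2) = 6.109.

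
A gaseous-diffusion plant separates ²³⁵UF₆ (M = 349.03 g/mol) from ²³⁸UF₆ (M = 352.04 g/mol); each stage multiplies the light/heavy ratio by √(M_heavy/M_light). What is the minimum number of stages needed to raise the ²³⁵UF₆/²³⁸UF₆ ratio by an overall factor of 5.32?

390

Per stage α = (352.04/349.03)^(1/2) = 1.00862^0.5, giving ln α = 0.004293.
Need α^N ≥ 5.32 ⇒ N ≥ ln(5.32) / ln α = 1.671 / 0.004293 = 389.31.
So at least 390 stages are needed.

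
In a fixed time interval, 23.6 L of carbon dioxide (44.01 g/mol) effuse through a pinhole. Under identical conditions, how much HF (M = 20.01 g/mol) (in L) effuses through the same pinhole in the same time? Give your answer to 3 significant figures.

From Graham's law, rate_HF/rate_CO₂ = √(M_CO₂/M_HF) = √(44.01/20.01) = √2.199 = 1.483.
So the volume for HF is 23.6 × 1.483 = 35.0 L.

35.0 L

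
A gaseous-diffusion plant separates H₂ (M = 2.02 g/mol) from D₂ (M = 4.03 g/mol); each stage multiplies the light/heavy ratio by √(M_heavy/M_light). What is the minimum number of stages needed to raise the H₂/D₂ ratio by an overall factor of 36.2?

11

With α = √(4.03/2.02) per stage, ln α = ½ ln(1.99505) = 0.3453.
Need α^N ≥ 36.2 ⇒ N ≥ ln(36.2) / ln α = 3.589 / 0.3453 = 10.39.
Minimum whole number of stages: N = 11.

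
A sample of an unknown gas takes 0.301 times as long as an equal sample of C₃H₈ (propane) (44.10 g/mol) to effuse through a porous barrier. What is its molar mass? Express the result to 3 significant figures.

4.00 g/mol

From Graham's law, t_X/t_C₃H₈ = √(M_X/M_C₃H₈).
0.301 = √(M_X/44.10)
M_X = 44.10 × 0.301² = 44.10 × 0.09060 = 4.00 g/mol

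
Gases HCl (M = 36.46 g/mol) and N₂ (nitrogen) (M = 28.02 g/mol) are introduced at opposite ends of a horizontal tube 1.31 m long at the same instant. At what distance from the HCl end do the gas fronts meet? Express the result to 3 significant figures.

0.612 m

The fronts meet when d_HCl + d_N₂ = L with d_HCl/d_N₂ = √(M_N₂/M_HCl) (Graham's law). Here √(M_N₂/M_HCl) = √(28.02/36.46) = 0.8766.
With d_HCl + d_N₂ = 1.31 m, d_N₂ = 1.31/(1 + 0.8766) = 0.6981 m.
d_HCl = 1.31 − 0.6981 = 0.612 m.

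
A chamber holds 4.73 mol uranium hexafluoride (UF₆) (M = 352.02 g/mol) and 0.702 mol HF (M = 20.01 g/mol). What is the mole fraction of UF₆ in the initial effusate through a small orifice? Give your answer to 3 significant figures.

0.616

The effusion rate of species i is ∝ p_i/√M_i ∝ n_i/√M_i.
x_UF₆(eff) = (n_UF₆/√M_UF₆) / (n_UF₆/√M_UF₆ + n_HF/√M_HF)
= (4.73/√352.02) / (4.73/√352.02 + 0.702/√20.01) = 0.2521/(0.2521 + 0.1569) = 0.616.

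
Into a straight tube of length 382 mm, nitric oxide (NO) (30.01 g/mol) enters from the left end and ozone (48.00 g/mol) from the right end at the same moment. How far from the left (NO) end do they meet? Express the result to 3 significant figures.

213 mm

Graham's law gives d_NO/d_O₃ = rate_NO/rate_O₃ = √(M_O₃/M_NO) = √(48.00/30.01) = 1.265.
With d_NO + d_O₃ = 382 mm, d_O₃ = 382/(1 + 1.265) = 168.7 mm.
d_NO = 382 − 168.7 = 213 mm.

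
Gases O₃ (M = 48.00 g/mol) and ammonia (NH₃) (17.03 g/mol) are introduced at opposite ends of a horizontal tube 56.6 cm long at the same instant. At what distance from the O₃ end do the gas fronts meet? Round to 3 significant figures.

In equal time, each gas travels a distance ∝ its rate ∝ 1/√M, so d_O₃/d_NH₃ = √(M_NH₃/M_O₃) = √(17.03/48.00) = 0.5956.
With d_O₃ + d_NH₃ = 56.6 cm, d_NH₃ = 56.6/(1 + 0.5956) = 35.47 cm.
d_O₃ = 56.6 − 35.47 = 21.1 cm.

21.1 cm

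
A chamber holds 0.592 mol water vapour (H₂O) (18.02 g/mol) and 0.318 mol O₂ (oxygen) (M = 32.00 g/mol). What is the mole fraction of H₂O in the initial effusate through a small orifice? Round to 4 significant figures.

0.7127

Rate_i ∝ x_i/√M_i (Graham's law weighted by mole fraction), so the effusate composition follows n_i/√M_i.
Mole fraction of H₂O in the effusate = (n_H₂O/√M_H₂O) / (n_H₂O/√M_H₂O + n_O₂/√M_O₂)
= (0.592/√18.02) / (0.592/√18.02 + 0.318/√32.00) = 0.1395/(0.1395 + 0.05621) = 0.7127.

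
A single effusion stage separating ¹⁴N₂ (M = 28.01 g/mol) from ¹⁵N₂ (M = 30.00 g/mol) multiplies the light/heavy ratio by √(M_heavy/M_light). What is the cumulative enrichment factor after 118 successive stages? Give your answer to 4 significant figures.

Overall factor = α^118 with α = √(30.00/28.01), i.e. (30.00/28.01)^(118/2).
= 1.07105^59 = 57.37.

57.37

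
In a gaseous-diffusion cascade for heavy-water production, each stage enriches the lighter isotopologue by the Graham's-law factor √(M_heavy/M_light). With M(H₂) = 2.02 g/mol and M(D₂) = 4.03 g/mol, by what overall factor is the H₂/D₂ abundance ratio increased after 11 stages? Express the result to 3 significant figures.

44.6

Overall factor = α^11 with α = √(4.03/2.02), i.e. (4.03/2.02)^(11/2).
= 1.99505^(11/2) = 44.6.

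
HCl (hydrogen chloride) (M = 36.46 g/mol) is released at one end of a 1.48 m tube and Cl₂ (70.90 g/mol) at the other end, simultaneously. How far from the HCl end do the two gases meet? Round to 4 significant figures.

0.8619 m

In equal time, each gas travels a distance ∝ its rate ∝ 1/√M, so d_HCl/d_Cl₂ = √(M_Cl₂/M_HCl) = √(70.90/36.46) = 1.394.
With d_HCl + d_Cl₂ = 1.48 m, d_Cl₂ = 1.48/(1 + 1.394) = 0.6181 m.
d_HCl = 1.48 − 0.6181 = 0.8619 m.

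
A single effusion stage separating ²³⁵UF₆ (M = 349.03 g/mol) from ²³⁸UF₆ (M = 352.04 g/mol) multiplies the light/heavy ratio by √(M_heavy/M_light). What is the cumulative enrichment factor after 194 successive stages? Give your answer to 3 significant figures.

After 194 stages the ratio has grown by (√(352.04/349.03))^194 = (352.04/349.03)^(194/2).
= 1.00862^97 = 2.30.

2.30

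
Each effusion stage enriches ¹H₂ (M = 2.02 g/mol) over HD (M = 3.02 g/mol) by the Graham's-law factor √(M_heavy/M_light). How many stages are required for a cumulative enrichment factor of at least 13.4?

13

With α = √(3.02/2.02) per stage, ln α = ½ ln(1.49505) = 0.2011.
Need α^N ≥ 13.4 ⇒ N ≥ ln(13.4) / ln α = 2.595 / 0.2011 = 12.91.
Rounding up, N = 13 stages.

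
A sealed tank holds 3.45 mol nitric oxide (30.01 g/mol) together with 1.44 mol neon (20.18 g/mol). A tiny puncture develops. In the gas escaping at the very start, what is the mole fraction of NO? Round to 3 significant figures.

Each component's effusion rate ∝ (its partial pressure)·(1/√M) ∝ n_i/√M_i.
Mole fraction of NO in the effusate = (n_NO/√M_NO) / (n_NO/√M_NO + n_Ne/√M_Ne)
= (3.45/√30.01) / (3.45/√30.01 + 1.44/√20.18) = 0.6298/(0.6298 + 0.3206) = 0.663.

0.663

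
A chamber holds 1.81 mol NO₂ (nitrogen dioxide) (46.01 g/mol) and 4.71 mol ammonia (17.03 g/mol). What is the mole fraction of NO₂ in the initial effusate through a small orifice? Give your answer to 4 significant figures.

Rate_i ∝ x_i/√M_i (Graham's law weighted by mole fraction), so the effusate composition follows n_i/√M_i.
x_NO₂(eff) = (n_NO₂/√M_NO₂) / (n_NO₂/√M_NO₂ + n_NH₃/√M_NH₃)
= (1.81/√46.01) / (1.81/√46.01 + 4.71/√17.03) = 0.2668/(0.2668 + 1.141) = 0.1895.

0.1895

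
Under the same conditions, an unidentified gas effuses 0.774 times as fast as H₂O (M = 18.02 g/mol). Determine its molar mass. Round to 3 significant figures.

Using Graham's law: rate_X/rate_H₂O = √(M_H₂O/M_X).
0.774 = √(18.02/M_X)
M_X = 18.02 / 0.774² = 18.02 / 0.5991 = 30.1 g/mol

30.1 g/mol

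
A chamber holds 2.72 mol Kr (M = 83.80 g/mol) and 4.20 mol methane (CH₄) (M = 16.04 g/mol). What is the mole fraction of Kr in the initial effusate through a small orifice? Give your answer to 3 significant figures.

0.221

The effusion rate of species i is ∝ p_i/√M_i ∝ n_i/√M_i.
Mole fraction of Kr in the effusate = (n_Kr/√M_Kr) / (n_Kr/√M_Kr + n_CH₄/√M_CH₄)
= (2.72/√83.80) / (2.72/√83.80 + 4.20/√16.04) = 0.2971/(0.2971 + 1.049) = 0.221.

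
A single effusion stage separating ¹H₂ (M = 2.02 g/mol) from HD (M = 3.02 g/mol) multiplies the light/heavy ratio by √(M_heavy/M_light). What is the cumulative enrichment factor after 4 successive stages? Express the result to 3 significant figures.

2.24

Overall factor = α^4 with α = √(3.02/2.02), i.e. (3.02/2.02)^(4/2).
= 1.49505^2 = 2.24.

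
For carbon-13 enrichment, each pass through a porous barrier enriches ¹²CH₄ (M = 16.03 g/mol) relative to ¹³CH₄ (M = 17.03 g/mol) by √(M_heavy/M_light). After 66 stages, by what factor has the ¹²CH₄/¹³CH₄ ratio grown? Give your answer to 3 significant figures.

7.37

After 66 stages the ratio has grown by (√(17.03/16.03))^66 = (17.03/16.03)^(66/2).
= 1.06238^33 = 7.37.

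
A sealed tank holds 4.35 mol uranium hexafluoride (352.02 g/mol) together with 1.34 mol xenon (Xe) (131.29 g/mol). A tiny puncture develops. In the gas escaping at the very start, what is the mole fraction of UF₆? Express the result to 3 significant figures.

Effusion rate of each component ∝ n_i/√M_i (partial pressure × 1/√M).
Mole fraction of UF₆ in the effusate = (n_UF₆/√M_UF₆) / (n_UF₆/√M_UF₆ + n_Xe/√M_Xe)
= (4.35/√352.02) / (4.35/√352.02 + 1.34/√131.29) = 0.2318/(0.2318 + 0.1169) = 0.665.

0.665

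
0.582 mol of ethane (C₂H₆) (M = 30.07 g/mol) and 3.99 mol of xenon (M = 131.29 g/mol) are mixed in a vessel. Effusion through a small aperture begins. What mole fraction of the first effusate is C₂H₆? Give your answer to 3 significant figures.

0.234

Each component's effusion rate ∝ (its partial pressure)·(1/√M) ∝ n_i/√M_i.
x_C₂H₆(eff) = (n_C₂H₆/√M_C₂H₆) / (n_C₂H₆/√M_C₂H₆ + n_Xe/√M_Xe)
= (0.582/√30.07) / (0.582/√30.07 + 3.99/√131.29) = 0.1061/(0.1061 + 0.3482) = 0.234.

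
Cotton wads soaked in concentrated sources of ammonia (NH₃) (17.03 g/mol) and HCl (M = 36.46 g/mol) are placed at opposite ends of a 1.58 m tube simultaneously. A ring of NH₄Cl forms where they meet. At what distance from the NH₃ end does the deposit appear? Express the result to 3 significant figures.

0.939 m

Graham's law gives d_NH₃/d_HCl = rate_NH₃/rate_HCl = √(M_HCl/M_NH₃) = √(36.46/17.03) = 1.463.
With d_NH₃ + d_HCl = 1.58 m, d_HCl = 1.58/(1 + 1.463) = 0.6414 m.
d_NH₃ = 1.58 − 0.6414 = 0.939 m.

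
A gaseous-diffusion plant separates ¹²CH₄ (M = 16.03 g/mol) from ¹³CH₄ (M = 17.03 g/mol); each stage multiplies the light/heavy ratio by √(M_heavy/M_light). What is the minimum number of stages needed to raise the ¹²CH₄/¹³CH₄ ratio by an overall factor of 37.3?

120

Single-stage factor α = √(17.03/16.03), so ln α = ½ ln(1.06238) = 0.03026.
Need α^N ≥ 37.3 ⇒ N ≥ ln(37.3) / ln α = 3.619 / 0.03026 = 119.61.
Minimum whole number of stages: N = 120.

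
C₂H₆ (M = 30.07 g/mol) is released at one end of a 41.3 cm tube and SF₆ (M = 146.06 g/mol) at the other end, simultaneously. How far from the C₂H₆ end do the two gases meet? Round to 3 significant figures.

The fronts meet when d_C₂H₆ + d_SF₆ = L with d_C₂H₆/d_SF₆ = √(M_SF₆/M_C₂H₆) (Graham's law). Here √(M_SF₆/M_C₂H₆) = √(146.06/30.07) = 2.204.
With d_C₂H₆ + d_SF₆ = 41.3 cm, d_SF₆ = 41.3/(1 + 2.204) = 12.89 cm.
d_C₂H₆ = 41.3 − 12.89 = 28.4 cm.

28.4 cm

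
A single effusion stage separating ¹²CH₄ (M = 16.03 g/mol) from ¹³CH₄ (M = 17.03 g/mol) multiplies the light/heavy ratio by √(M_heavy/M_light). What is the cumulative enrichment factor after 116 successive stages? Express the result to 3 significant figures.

33.4

After 116 stages the ratio has grown by (√(17.03/16.03))^116 = (17.03/16.03)^(116/2).
= 1.06238^58 = 33.4.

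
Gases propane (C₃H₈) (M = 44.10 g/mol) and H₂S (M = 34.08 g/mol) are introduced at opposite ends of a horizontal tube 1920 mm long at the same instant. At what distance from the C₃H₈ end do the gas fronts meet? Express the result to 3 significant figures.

Distances travelled in equal time are proportional to diffusion rates, so d_C₃H₈/d_H₂S = √(M_H₂S/M_C₃H₈) = √(34.08/44.10) = 0.8791.
With d_C₃H₈ + d_H₂S = 1920 mm, d_H₂S = 1920/(1 + 0.8791) = 1022 mm.
d_C₃H₈ = 1920 − 1022 = 898 mm.

898 mm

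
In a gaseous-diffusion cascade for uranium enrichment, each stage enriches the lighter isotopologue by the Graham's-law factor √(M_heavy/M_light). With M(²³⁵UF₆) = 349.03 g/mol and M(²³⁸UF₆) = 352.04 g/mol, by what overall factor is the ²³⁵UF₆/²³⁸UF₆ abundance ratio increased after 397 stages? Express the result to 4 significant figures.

The single-stage factor is √(M_heavy/M_light), so 397 stages give [√(352.04/349.03)]^397 = (352.04/349.03)^(397/2).
= 1.00862^(397/2) = 5.499.

5.499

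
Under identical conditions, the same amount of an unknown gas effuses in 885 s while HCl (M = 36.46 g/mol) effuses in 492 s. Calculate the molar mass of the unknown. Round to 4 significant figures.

From Graham's law, t_X/t_HCl = √(M_X/M_HCl).
885/492 = 1.799 = √(M_X/36.46)
M_X = 36.46 × 1.799² = 36.46 × 3.236 = 118.0 g/mol

118.0 g/mol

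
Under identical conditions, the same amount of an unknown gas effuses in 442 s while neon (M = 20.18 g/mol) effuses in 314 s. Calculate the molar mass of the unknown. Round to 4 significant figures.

39.99 g/mol

By Graham's law, t_X/t_Ne = √(M_X/M_Ne).
442/314 = 1.408 = √(M_X/20.18)
M_X = 20.18 × 1.408² = 20.18 × 1.981 = 39.99 g/mol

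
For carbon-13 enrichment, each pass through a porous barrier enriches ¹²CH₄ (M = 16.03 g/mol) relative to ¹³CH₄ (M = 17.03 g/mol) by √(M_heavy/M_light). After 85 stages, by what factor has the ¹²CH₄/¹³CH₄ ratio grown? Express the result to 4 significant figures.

13.09

Each stage multiplies the ratio by α = √(17.03/16.03), so after 85 stages the overall factor is α^85 = (17.03/16.03)^(85/2).
= 1.06238^(85/2) = 13.09.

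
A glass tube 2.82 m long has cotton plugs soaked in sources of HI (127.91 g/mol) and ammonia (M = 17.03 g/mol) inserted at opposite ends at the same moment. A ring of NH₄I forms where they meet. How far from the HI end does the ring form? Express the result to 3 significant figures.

In equal time, each gas travels a distance ∝ its rate ∝ 1/√M, so d_HI/d_NH₃ = √(M_NH₃/M_HI) = √(17.03/127.91) = 0.3649.
With d_HI + d_NH₃ = 2.82 m, d_NH₃ = 2.82/(1 + 0.3649) = 2.066 m.
d_HI = 2.82 − 2.066 = 0.754 m.

0.754 m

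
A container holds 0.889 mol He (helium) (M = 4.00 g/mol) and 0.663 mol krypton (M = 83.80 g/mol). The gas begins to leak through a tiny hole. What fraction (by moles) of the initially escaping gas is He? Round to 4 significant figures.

0.8599

Each component's effusion rate ∝ (its partial pressure)·(1/√M) ∝ n_i/√M_i.
Mole fraction of He in the effusate = (n_He/√M_He) / (n_He/√M_He + n_Kr/√M_Kr)
= (0.889/√4.00) / (0.889/√4.00 + 0.663/√83.80) = 0.4445/(0.4445 + 0.07243) = 0.8599.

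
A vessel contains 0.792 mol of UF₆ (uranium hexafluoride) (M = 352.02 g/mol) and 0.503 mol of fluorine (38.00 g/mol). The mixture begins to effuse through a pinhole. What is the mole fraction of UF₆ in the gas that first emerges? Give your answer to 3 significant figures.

0.341

Effusion rate of each component ∝ n_i/√M_i (partial pressure × 1/√M).
So x_UF₆ in the escaping gas = (n_UF₆/√M_UF₆) / Σ(n_i/√M_i)
= (0.792/√352.02) / (0.792/√352.02 + 0.503/√38.00) = 0.04221/(0.04221 + 0.08160) = 0.341.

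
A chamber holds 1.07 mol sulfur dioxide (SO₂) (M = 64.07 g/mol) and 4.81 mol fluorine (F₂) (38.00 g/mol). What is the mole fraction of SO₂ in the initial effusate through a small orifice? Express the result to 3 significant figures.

0.146

The effusion rate of species i is ∝ p_i/√M_i ∝ n_i/√M_i.
x_SO₂(eff) = (n_SO₂/√M_SO₂) / (n_SO₂/√M_SO₂ + n_F₂/√M_F₂)
= (1.07/√64.07) / (1.07/√64.07 + 4.81/√38.00) = 0.1337/(0.1337 + 0.7803) = 0.146.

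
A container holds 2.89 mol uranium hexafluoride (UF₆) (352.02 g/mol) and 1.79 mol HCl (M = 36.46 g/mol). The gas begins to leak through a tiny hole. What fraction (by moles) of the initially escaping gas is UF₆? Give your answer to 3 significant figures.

Each component's effusion rate ∝ (its partial pressure)·(1/√M) ∝ n_i/√M_i.
x_UF₆(eff) = (n_UF₆/√M_UF₆) / (n_UF₆/√M_UF₆ + n_HCl/√M_HCl)
= (2.89/√352.02) / (2.89/√352.02 + 1.79/√36.46) = 0.1540/(0.1540 + 0.2964) = 0.342.

0.342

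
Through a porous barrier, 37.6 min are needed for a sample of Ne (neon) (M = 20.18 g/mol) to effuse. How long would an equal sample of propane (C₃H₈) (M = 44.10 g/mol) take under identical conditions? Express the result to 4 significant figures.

55.58 min

From Graham's law, t_C₃H₈/t_Ne = √(M_C₃H₈/M_Ne) = √(44.10/20.18) = √2.185 = 1.478.
So the time for C₃H₈ is 37.6 × 1.478 = 55.58 min.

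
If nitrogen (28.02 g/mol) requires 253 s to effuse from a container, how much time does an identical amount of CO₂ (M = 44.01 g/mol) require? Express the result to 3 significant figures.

Using Graham's law: t_CO₂/t_N₂ = √(M_CO₂/M_N₂) = √(44.01/28.02) = √1.571 = 1.253.
So the time for CO₂ is 253 × 1.253 = 317 s.

317 s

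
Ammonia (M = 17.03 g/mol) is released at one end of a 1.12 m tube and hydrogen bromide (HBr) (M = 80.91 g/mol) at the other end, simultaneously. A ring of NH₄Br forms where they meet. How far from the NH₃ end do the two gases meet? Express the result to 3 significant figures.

0.768 m

The fronts meet when d_NH₃ + d_HBr = L with d_NH₃/d_HBr = √(M_HBr/M_NH₃) (Graham's law). Here √(M_HBr/M_NH₃) = √(80.91/17.03) = 2.180.
With d_NH₃ + d_HBr = 1.12 m, d_HBr = 1.12/(1 + 2.180) = 0.3522 m.
d_NH₃ = 1.12 − 0.3522 = 0.768 m.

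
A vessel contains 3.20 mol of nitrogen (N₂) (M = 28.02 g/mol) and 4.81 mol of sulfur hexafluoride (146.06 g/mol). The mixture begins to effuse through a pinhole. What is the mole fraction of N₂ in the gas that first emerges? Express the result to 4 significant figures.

0.6030

Rate_i ∝ x_i/√M_i (Graham's law weighted by mole fraction), so the effusate composition follows n_i/√M_i.
x_N₂(eff) = (n_N₂/√M_N₂) / (n_N₂/√M_N₂ + n_SF₆/√M_SF₆)
= (3.20/√28.02) / (3.20/√28.02 + 4.81/√146.06) = 0.6045/(0.6045 + 0.3980) = 0.6030.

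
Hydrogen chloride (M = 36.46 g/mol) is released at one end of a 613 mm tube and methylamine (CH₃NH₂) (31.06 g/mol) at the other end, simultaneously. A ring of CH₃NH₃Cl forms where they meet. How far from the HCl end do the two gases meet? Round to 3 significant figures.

Graham's law gives d_HCl/d_CH₃NH₂ = rate_HCl/rate_CH₃NH₂ = √(M_CH₃NH₂/M_HCl) = √(31.06/36.46) = 0.9230.
With d_HCl + d_CH₃NH₂ = 613 mm, d_CH₃NH₂ = 613/(1 + 0.9230) = 318.8 mm.
d_HCl = 613 − 318.8 = 294 mm.

294 mm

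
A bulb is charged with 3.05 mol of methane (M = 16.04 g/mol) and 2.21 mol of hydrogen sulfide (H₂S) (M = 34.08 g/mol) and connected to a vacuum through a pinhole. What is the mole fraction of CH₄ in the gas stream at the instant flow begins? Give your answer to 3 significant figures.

The effusion rate of species i is ∝ p_i/√M_i ∝ n_i/√M_i.
So x_CH₄ in the escaping gas = (n_CH₄/√M_CH₄) / Σ(n_i/√M_i)
= (3.05/√16.04) / (3.05/√16.04 + 2.21/√34.08) = 0.7615/(0.7615 + 0.3786) = 0.668.

0.668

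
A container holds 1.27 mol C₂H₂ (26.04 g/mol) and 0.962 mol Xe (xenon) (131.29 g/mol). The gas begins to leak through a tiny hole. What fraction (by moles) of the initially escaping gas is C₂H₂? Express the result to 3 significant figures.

The effusion rate of species i is ∝ p_i/√M_i ∝ n_i/√M_i.
So x_C₂H₂ in the escaping gas = (n_C₂H₂/√M_C₂H₂) / Σ(n_i/√M_i)
= (1.27/√26.04) / (1.27/√26.04 + 0.962/√131.29) = 0.2489/(0.2489 + 0.08396) = 0.748.

0.748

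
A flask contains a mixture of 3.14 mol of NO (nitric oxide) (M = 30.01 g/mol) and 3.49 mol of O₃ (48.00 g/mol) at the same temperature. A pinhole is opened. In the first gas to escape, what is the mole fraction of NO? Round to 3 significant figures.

Each component's effusion rate ∝ (its partial pressure)·(1/√M) ∝ n_i/√M_i.
x_NO(eff) = (n_NO/√M_NO) / (n_NO/√M_NO + n_O₃/√M_O₃)
= (3.14/√30.01) / (3.14/√30.01 + 3.49/√48.00) = 0.5732/(0.5732 + 0.5037) = 0.532.

0.532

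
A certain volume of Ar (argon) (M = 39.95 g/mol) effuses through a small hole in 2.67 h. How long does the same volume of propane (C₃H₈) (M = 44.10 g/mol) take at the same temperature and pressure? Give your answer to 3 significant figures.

2.81 h

From Graham's law, t_C₃H₈/t_Ar = √(M_C₃H₈/M_Ar) = √(44.10/39.95) = √1.104 = 1.051.
So the time for C₃H₈ is 2.67 × 1.051 = 2.81 h.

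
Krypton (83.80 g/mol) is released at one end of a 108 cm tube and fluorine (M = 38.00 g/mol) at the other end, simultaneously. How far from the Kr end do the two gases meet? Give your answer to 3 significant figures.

The fronts meet when d_Kr + d_F₂ = L with d_Kr/d_F₂ = √(M_F₂/M_Kr) (Graham's law). Here √(M_F₂/M_Kr) = √(38.00/83.80) = 0.6734.
With d_Kr + d_F₂ = 108 cm, d_F₂ = 108/(1 + 0.6734) = 64.54 cm.
d_Kr = 108 − 64.54 = 43.5 cm.

43.5 cm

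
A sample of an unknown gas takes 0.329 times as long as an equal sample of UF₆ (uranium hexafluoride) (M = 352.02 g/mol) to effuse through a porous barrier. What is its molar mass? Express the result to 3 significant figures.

Using Graham's law: t_X/t_UF₆ = √(M_X/M_UF₆).
0.329 = √(M_X/352.02)
M_X = 352.02 × 0.329² = 352.02 × 0.1082 = 38.1 g/mol

38.1 g/mol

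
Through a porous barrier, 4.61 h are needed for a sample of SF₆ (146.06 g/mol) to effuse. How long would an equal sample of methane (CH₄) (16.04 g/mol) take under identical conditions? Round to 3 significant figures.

By Graham's law, t_CH₄/t_SF₆ = √(M_CH₄/M_SF₆) = √(16.04/146.06) = √0.1098 = 0.3314.
So the time for CH₄ is 4.61 × 0.3314 = 1.53 h.

1.53 h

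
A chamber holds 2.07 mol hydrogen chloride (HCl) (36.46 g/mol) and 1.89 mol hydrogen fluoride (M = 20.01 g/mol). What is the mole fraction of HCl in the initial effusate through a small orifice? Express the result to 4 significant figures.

The effusion rate of species i is ∝ p_i/√M_i ∝ n_i/√M_i.
x_HCl(eff) = (n_HCl/√M_HCl) / (n_HCl/√M_HCl + n_HF/√M_HF)
= (2.07/√36.46) / (2.07/√36.46 + 1.89/√20.01) = 0.3428/(0.3428 + 0.4225) = 0.4479.

0.4479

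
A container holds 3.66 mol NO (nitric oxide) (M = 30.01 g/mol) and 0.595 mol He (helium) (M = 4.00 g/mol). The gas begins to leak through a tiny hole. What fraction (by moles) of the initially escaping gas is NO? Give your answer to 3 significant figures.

Effusion rate of each component ∝ n_i/√M_i (partial pressure × 1/√M).
x_NO(eff) = (n_NO/√M_NO) / (n_NO/√M_NO + n_He/√M_He)
= (3.66/√30.01) / (3.66/√30.01 + 0.595/√4.00) = 0.6681/(0.6681 + 0.2975) = 0.692.

0.692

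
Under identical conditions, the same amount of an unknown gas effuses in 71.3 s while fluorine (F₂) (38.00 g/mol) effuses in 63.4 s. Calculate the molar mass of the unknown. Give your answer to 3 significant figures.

48.1 g/mol

By Graham's law, t_X/t_F₂ = √(M_X/M_F₂).
71.3/63.4 = 1.125 = √(M_X/38.00)
M_X = 38.00 × 1.125² = 38.00 × 1.265 = 48.1 g/mol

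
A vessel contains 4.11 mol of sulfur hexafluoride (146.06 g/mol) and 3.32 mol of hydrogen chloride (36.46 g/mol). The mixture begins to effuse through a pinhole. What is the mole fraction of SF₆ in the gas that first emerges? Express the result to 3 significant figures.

0.382

Each component's effusion rate ∝ (its partial pressure)·(1/√M) ∝ n_i/√M_i.
Mole fraction of SF₆ in the effusate = (n_SF₆/√M_SF₆) / (n_SF₆/√M_SF₆ + n_HCl/√M_HCl)
= (4.11/√146.06) / (4.11/√146.06 + 3.32/√36.46) = 0.3401/(0.3401 + 0.5498) = 0.382.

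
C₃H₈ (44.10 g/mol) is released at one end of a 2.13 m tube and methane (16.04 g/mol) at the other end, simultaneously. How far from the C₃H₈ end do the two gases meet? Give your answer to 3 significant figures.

The fronts meet when d_C₃H₈ + d_CH₄ = L with d_C₃H₈/d_CH₄ = √(M_CH₄/M_C₃H₈) (Graham's law). Here √(M_CH₄/M_C₃H₈) = √(16.04/44.10) = 0.6031.
With d_C₃H₈ + d_CH₄ = 2.13 m, d_CH₄ = 2.13/(1 + 0.6031) = 1.329 m.
d_C₃H₈ = 2.13 − 1.329 = 0.801 m.

0.801 m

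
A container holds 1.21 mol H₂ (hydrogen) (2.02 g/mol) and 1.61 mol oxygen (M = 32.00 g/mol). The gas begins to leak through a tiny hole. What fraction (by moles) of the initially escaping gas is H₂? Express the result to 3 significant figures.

Each component's effusion rate ∝ (its partial pressure)·(1/√M) ∝ n_i/√M_i.
x_H₂(eff) = (n_H₂/√M_H₂) / (n_H₂/√M_H₂ + n_O₂/√M_O₂)
= (1.21/√2.02) / (1.21/√2.02 + 1.61/√32.00) = 0.8514/(0.8514 + 0.2846) = 0.749.

0.749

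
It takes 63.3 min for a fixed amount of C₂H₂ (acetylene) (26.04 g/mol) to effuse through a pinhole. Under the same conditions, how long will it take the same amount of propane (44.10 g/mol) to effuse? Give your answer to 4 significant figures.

By Graham's law, t_C₃H₈/t_C₂H₂ = √(M_C₃H₈/M_C₂H₂) = √(44.10/26.04) = √1.694 = 1.301.
So the time for C₃H₈ is 63.3 × 1.301 = 82.38 min.

82.38 min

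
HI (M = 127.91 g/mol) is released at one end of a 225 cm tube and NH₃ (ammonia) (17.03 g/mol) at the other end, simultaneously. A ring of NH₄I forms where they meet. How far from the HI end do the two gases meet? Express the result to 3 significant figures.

In equal time, each gas travels a distance ∝ its rate ∝ 1/√M, so d_HI/d_NH₃ = √(M_NH₃/M_HI) = √(17.03/127.91) = 0.3649.
With d_HI + d_NH₃ = 225 cm, d_NH₃ = 225/(1 + 0.3649) = 164.8 cm.
d_HI = 225 − 164.8 = 60.2 cm.

60.2 cm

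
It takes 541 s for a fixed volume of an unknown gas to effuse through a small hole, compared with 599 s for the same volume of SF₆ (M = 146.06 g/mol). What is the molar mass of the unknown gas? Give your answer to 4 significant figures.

119.1 g/mol

By Graham's law, t_X/t_SF₆ = √(M_X/M_SF₆).
541/599 = 0.9032 = √(M_X/146.06)
M_X = 146.06 × 0.9032² = 146.06 × 0.8157 = 119.1 g/mol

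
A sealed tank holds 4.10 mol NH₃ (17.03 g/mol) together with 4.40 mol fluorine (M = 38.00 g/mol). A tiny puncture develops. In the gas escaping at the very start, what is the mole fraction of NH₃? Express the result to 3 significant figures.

Effusion rate of each component ∝ n_i/√M_i (partial pressure × 1/√M).
Mole fraction of NH₃ in the effusate = (n_NH₃/√M_NH₃) / (n_NH₃/√M_NH₃ + n_F₂/√M_F₂)
= (4.10/√17.03) / (4.10/√17.03 + 4.40/√38.00) = 0.9935/(0.9935 + 0.7138) = 0.582.

0.582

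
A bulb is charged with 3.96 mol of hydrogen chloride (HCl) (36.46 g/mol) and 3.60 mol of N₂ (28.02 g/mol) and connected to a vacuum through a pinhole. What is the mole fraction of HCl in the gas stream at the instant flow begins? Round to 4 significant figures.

0.4909

Effusion rate of each component ∝ n_i/√M_i (partial pressure × 1/√M).
Mole fraction of HCl in the effusate = (n_HCl/√M_HCl) / (n_HCl/√M_HCl + n_N₂/√M_N₂)
= (3.96/√36.46) / (3.96/√36.46 + 3.60/√28.02) = 0.6558/(0.6558 + 0.6801) = 0.4909.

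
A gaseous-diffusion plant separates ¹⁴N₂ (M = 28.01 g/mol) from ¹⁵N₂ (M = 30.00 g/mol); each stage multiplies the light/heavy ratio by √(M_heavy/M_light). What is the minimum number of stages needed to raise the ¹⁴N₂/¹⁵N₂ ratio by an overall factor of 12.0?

Single-stage factor α = √(30.00/28.01), so ln α = ½ ln(1.07105) = 0.03432.
Need α^N ≥ 12.0 ⇒ N ≥ ln(12.0) / ln α = 2.485 / 0.03432 = 72.41.
Rounding up, N = 73 stages.

73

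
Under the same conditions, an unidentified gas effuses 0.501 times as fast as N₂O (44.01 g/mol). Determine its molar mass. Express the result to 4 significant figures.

175.3 g/mol

By Graham's law, rate_X/rate_N₂O = √(M_N₂O/M_X).
0.501 = √(44.01/M_X)
M_X = 44.01 / 0.501² = 44.01 / 0.2510 = 175.3 g/mol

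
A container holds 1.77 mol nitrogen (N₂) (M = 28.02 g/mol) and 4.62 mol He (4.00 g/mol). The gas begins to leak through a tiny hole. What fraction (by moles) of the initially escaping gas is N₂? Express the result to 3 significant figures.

Rate_i ∝ x_i/√M_i (Graham's law weighted by mole fraction), so the effusate composition follows n_i/√M_i.
So x_N₂ in the escaping gas = (n_N₂/√M_N₂) / Σ(n_i/√M_i)
= (1.77/√28.02) / (1.77/√28.02 + 4.62/√4.00) = 0.3344/(0.3344 + 2.310) = 0.126.

0.126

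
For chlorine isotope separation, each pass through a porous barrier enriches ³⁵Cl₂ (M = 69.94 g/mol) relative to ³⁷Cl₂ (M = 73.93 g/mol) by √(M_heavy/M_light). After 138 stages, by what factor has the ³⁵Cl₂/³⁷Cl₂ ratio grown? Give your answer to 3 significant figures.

46.0

Each stage multiplies the ratio by α = √(73.93/69.94), so after 138 stages the overall factor is α^138 = (73.93/69.94)^(138/2).
= 1.05705^69 = 46.0.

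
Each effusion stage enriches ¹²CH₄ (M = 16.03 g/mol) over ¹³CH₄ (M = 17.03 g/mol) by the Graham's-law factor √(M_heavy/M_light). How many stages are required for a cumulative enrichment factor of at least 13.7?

87

With α = √(17.03/16.03) per stage, ln α = ½ ln(1.06238) = 0.03026.
Need α^N ≥ 13.7 ⇒ N ≥ ln(13.7) / ln α = 2.617 / 0.03026 = 86.50.
Minimum whole number of stages: N = 87.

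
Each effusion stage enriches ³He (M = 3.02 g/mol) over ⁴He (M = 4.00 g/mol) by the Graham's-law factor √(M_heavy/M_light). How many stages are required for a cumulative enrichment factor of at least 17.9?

21

Per stage α = (4.00/3.02)^(1/2) = 1.32450^0.5, giving ln α = 0.1405.
Need α^N ≥ 17.9 ⇒ N ≥ ln(17.9) / ln α = 2.885 / 0.1405 = 20.53.
Minimum whole number of stages: N = 21.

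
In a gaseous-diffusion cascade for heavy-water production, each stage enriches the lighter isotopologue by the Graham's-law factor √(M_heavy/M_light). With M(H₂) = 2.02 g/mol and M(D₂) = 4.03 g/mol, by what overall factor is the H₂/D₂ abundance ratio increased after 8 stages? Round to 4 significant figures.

The single-stage factor is √(M_heavy/M_light), so 8 stages give [√(4.03/2.02)]^8 = (4.03/2.02)^(8/2).
= 1.99505^4 = 15.84.

15.84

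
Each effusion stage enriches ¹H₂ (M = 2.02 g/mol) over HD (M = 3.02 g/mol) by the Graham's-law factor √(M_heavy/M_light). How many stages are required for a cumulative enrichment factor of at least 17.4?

15

Per stage α = (3.02/2.02)^(1/2) = 1.49505^0.5, giving ln α = 0.2011.
Need α^N ≥ 17.4 ⇒ N ≥ ln(17.4) / ln α = 2.856 / 0.2011 = 14.21.
Rounding up, N = 15 stages.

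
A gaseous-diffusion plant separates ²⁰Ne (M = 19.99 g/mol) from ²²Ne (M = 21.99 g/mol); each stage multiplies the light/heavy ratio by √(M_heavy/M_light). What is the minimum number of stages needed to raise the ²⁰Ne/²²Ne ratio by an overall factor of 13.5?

55

Per stage α = (21.99/19.99)^(1/2) = 1.10005^0.5, giving ln α = 0.04768.
Need α^N ≥ 13.5 ⇒ N ≥ ln(13.5) / ln α = 2.603 / 0.04768 = 54.59.
Rounding up, N = 55 stages.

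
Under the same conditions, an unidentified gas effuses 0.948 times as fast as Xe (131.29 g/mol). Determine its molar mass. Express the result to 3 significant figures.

146 g/mol

From Graham's law, rate_X/rate_Xe = √(M_Xe/M_X).
0.948 = √(131.29/M_X)
M_X = 131.29 / 0.948² = 131.29 / 0.8987 = 146 g/mol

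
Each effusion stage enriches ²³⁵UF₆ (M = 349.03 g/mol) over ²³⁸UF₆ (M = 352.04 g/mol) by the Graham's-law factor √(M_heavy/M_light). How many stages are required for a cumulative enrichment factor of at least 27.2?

770

With α = √(352.04/349.03) per stage, ln α = ½ ln(1.00862) = 0.004293.
Need α^N ≥ 27.2 ⇒ N ≥ ln(27.2) / ln α = 3.303 / 0.004293 = 769.36.
Rounding up, N = 770 stages.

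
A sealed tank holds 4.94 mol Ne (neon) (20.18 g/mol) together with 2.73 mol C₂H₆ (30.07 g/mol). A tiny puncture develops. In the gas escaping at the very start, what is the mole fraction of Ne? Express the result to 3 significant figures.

0.688

Each component's effusion rate ∝ (its partial pressure)·(1/√M) ∝ n_i/√M_i.
Mole fraction of Ne in the effusate = (n_Ne/√M_Ne) / (n_Ne/√M_Ne + n_C₂H₆/√M_C₂H₆)
= (4.94/√20.18) / (4.94/√20.18 + 2.73/√30.07) = 1.100/(1.100 + 0.4978) = 0.688.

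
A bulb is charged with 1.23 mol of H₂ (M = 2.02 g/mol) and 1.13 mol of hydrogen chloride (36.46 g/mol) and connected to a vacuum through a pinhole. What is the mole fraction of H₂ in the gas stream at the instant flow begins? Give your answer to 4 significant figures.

0.8222

Rate_i ∝ x_i/√M_i (Graham's law weighted by mole fraction), so the effusate composition follows n_i/√M_i.
Mole fraction of H₂ in the effusate = (n_H₂/√M_H₂) / (n_H₂/√M_H₂ + n_HCl/√M_HCl)
= (1.23/√2.02) / (1.23/√2.02 + 1.13/√36.46) = 0.8654/(0.8654 + 0.1871) = 0.8222.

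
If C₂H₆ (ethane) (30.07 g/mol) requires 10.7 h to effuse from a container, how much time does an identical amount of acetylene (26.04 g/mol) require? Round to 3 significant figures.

9.96 h

Using Graham's law: t_C₂H₂/t_C₂H₆ = √(M_C₂H₂/M_C₂H₆) = √(26.04/30.07) = √0.8660 = 0.9306.
So the time for C₂H₂ is 10.7 × 0.9306 = 9.96 h.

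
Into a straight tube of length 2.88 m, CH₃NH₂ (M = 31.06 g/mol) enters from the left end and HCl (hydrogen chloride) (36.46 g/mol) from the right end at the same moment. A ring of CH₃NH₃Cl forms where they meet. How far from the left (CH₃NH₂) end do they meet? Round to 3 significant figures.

1.50 m

Distances travelled in equal time are proportional to diffusion rates, so d_CH₃NH₂/d_HCl = √(M_HCl/M_CH₃NH₂) = √(36.46/31.06) = 1.083.
With d_CH₃NH₂ + d_HCl = 2.88 m, d_HCl = 2.88/(1 + 1.083) = 1.382 m.
d_CH₃NH₂ = 2.88 − 1.382 = 1.50 m.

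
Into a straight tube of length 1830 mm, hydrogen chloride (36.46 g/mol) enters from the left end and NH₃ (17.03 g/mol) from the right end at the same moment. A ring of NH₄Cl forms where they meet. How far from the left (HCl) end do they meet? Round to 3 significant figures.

Graham's law gives d_HCl/d_NH₃ = rate_HCl/rate_NH₃ = √(M_NH₃/M_HCl) = √(17.03/36.46) = 0.6834.
With d_HCl + d_NH₃ = 1830 mm, d_NH₃ = 1830/(1 + 0.6834) = 1087 mm.
d_HCl = 1830 − 1087 = 743 mm.

743 mm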